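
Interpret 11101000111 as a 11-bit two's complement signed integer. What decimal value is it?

MSB is 1, so the value is negative. Find the magnitude:
1. Invert bits:  00010111000
2. Add 1:        00010111001  = 185
3. Apply sign:   -185

Answer: -185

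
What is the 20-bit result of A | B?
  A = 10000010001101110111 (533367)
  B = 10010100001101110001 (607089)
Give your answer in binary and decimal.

Apply | to each column (1 where either bit is 1):
  10000010001101110111
| 10010100001101110001
----------------------
  10010110001101110111

Answer: 10010110001101110111 (615287)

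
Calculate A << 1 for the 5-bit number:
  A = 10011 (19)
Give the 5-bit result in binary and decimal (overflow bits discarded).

Shift left by 1: drop the top 1 bit(s), append 1 zero(s) on the right.
  10011  ->  discard [1], keep [0011], append 0
= 00110

Answer: 00110 (6)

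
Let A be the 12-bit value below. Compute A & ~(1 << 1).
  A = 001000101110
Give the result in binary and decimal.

Mask = ~(1 << 1) = 111111111101
Bit 1 of A is 1, so AND-ing with the mask clears it to 0.
  001000101110
& 111111111101
--------------
  001000101100

Answer: 001000101100 (556)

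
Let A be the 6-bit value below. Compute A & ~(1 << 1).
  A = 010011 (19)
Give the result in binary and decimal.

Mask = ~(1 << 1) = 111101
Bit 1 of A is 1, so AND-ing with the mask clears it to 0.
  010011
& 111101
--------
  010001

Answer: 010001 (17)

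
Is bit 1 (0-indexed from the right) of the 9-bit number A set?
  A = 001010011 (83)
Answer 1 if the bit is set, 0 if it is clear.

Bit 1 is the 2nd from the right.
  001010011
         ^
That bit is 1.

Answer: 1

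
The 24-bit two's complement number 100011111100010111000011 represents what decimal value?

MSB is 1, so the value is negative. Find the magnitude:
1. Invert bits:  011100000011101000111100
2. Add 1:        011100000011101000111101  = 7354941
3. Apply sign:   -7354941

Answer: -7354941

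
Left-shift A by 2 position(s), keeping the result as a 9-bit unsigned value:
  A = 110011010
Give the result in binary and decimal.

Shift left by 2: drop the top 2 bit(s), append 2 zero(s) on the right.
  110011010  ->  discard [11], keep [0011010], append 00
= 001101000

Answer: 001101000 (104)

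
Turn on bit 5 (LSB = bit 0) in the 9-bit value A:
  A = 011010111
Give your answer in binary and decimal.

Mask = 1 << 5 = 000100000
Bit 5 of A is 0, so OR-ing with the mask flips it to 1.
  011010111
| 000100000
-----------
  011110111

Answer: 011110111 (247)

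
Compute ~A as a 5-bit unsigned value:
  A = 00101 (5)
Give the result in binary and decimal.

Flip each bit (0->1, 1->0):
  00101
  11010

Answer: 11010 (26)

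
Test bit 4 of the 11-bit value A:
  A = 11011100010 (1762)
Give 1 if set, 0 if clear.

Bit 4 is the 5th from the right.
  11011100010
        ^
That bit is 0.

Answer: 0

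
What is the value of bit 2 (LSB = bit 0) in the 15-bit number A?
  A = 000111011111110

Bit 2 is the 3rd from the right.
  000111011111110
              ^
That bit is 1.

Answer: 1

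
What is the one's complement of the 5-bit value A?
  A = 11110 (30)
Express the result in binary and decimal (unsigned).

Flip each bit (0->1, 1->0):
  11110
  00001

Answer: 00001 (1)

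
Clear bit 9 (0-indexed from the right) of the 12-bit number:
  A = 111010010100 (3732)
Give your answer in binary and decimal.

Mask = ~(1 << 9) = 110111111111
Bit 9 of A is 1, so AND-ing with the mask clears it to 0.
  111010010100
& 110111111111
--------------
  110010010100

Answer: 110010010100 (3220)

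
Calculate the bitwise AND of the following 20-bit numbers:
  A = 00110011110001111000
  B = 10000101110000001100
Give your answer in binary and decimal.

Apply & to each column (1 only where both bits are 1):
  00110011110001111000
& 10000101110000001100
----------------------
  00000001110000001000

Answer: 00000001110000001000 (7176)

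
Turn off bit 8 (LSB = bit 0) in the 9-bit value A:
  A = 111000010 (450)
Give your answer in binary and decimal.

Mask = ~(1 << 8) = 011111111
Bit 8 of A is 1, so AND-ing with the mask clears it to 0.
  111000010
& 011111111
-----------
  011000010

Answer: 011000010 (194)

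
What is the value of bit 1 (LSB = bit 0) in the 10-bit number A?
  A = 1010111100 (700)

Bit 1 is the 2nd from the right.
  1010111100
          ^
That bit is 0.

Answer: 0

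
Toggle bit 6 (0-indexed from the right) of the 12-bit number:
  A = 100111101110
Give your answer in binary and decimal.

Mask = 1 << 6 = 000001000000
Bit 6 of A is 1; XOR with the mask flips it to 0.
  100111101110
^ 000001000000
--------------
  100110101110

Answer: 100110101110 (2478)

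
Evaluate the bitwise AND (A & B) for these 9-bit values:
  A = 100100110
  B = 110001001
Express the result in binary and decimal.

Apply & to each column (1 only where both bits are 1):
  100100110
& 110001001
-----------
  100000000

Answer: 100000000 (256)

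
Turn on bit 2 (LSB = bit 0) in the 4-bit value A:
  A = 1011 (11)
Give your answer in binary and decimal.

Mask = 1 << 2 = 0100
Bit 2 of A is 0, so OR-ing with the mask flips it to 1.
  1011
| 0100
------
  1111

Answer: 1111 (15)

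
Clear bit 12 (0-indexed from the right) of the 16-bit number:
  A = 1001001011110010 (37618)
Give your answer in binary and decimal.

Mask = ~(1 << 12) = 1110111111111111
Bit 12 of A is 1, so AND-ing with the mask clears it to 0.
  1001001011110010
& 1110111111111111
------------------
  1000001011110010

Answer: 1000001011110010 (33522)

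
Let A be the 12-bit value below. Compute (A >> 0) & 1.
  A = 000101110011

Bit 0 is the 1st from the right.
  000101110011
             ^
That bit is 1.

Answer: 1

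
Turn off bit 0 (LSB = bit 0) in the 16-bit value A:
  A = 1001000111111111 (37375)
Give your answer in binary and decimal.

Mask = ~(1 << 0) = 1111111111111110
Bit 0 of A is 1, so AND-ing with the mask clears it to 0.
  1001000111111111
& 1111111111111110
------------------
  1001000111111110

Answer: 1001000111111110 (37374)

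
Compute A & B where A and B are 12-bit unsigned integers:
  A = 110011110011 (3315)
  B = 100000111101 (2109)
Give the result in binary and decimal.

Apply & to each column (1 only where both bits are 1):
  110011110011
& 100000111101
--------------
  100000110001

Answer: 100000110001 (2097)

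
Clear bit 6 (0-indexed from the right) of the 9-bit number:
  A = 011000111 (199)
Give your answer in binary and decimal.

Mask = ~(1 << 6) = 110111111
Bit 6 of A is 1, so AND-ing with the mask clears it to 0.
  011000111
& 110111111
-----------
  010000111

Answer: 010000111 (135)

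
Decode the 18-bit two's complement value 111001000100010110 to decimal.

MSB is 1, so the value is negative. Find the magnitude:
1. Invert bits:  000110111011101001
2. Add 1:        000110111011101010  = 28394
3. Apply sign:   -28394

Answer: -28394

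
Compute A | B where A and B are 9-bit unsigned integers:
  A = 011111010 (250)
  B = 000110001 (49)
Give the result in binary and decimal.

Apply | to each column (1 where either bit is 1):
  011111010
| 000110001
-----------
  011111011

Answer: 011111011 (251)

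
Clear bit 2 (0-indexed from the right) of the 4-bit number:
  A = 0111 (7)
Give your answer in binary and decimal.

Mask = ~(1 << 2) = 1011
Bit 2 of A is 1, so AND-ing with the mask clears it to 0.
  0111
& 1011
------
  0011

Answer: 0011 (3)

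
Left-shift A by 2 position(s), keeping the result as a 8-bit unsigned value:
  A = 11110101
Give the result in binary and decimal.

Shift left by 2: drop the top 2 bit(s), append 2 zero(s) on the right.
  11110101  ->  discard [11], keep [110101], append 00
= 11010100

Answer: 11010100 (212)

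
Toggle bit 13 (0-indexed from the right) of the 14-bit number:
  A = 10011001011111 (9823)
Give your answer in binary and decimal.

Mask = 1 << 13 = 10000000000000
Bit 13 of A is 1; XOR with the mask flips it to 0.
  10011001011111
^ 10000000000000
----------------
  00011001011111

Answer: 00011001011111 (1631)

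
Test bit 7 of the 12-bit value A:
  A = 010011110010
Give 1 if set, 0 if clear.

Bit 7 is the 8th from the right.
  010011110010
      ^
That bit is 1.

Answer: 1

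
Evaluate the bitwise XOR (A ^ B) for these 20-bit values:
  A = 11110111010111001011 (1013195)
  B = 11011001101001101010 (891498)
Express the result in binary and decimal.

Apply ^ to each column (1 where bits differ):
  11110111010111001011
^ 11011001101001101010
----------------------
  00101110111110100001

Answer: 00101110111110100001 (192417)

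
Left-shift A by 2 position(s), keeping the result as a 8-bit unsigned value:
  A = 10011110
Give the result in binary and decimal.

Shift left by 2: drop the top 2 bit(s), append 2 zero(s) on the right.
  10011110  ->  discard [10], keep [011110], append 00
= 01111000

Answer: 01111000 (120)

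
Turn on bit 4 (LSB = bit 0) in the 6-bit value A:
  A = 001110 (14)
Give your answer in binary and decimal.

Mask = 1 << 4 = 010000
Bit 4 of A is 0, so OR-ing with the mask flips it to 1.
  001110
| 010000
--------
  011110

Answer: 011110 (30)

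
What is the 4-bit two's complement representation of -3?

1. Binary of +3:  0011
2. Invert bits:     1100
3. Add 1:           1101

Answer: 1101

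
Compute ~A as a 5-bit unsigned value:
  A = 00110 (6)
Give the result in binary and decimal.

Flip each bit (0->1, 1->0):
  00110
  11001

Answer: 11001 (25)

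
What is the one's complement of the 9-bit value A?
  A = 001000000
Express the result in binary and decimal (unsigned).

Flip each bit (0->1, 1->0):
  001000000
  110111111

Answer: 110111111 (447)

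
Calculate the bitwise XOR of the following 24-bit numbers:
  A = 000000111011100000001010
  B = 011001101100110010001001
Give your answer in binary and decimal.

Apply ^ to each column (1 where bits differ):
  000000111011100000001010
^ 011001101100110010001001
--------------------------
  011001010111010010000011

Answer: 011001010111010010000011 (6648963)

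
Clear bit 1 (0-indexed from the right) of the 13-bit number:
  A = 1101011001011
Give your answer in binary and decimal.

Mask = ~(1 << 1) = 1111111111101
Bit 1 of A is 1, so AND-ing with the mask clears it to 0.
  1101011001011
& 1111111111101
---------------
  1101011001001

Answer: 1101011001001 (6857)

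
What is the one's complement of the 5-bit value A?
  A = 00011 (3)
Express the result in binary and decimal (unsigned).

Flip each bit (0->1, 1->0):
  00011
  11100

Answer: 11100 (28)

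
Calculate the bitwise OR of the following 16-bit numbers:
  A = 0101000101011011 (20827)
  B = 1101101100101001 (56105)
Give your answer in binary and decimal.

Apply | to each column (1 where either bit is 1):
  0101000101011011
| 1101101100101001
------------------
  1101101101111011

Answer: 1101101101111011 (56187)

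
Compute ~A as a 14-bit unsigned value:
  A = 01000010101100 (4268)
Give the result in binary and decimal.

Flip each bit (0->1, 1->0):
  01000010101100
  10111101010011

Answer: 10111101010011 (12115)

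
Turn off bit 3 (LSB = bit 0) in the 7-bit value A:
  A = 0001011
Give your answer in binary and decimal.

Mask = ~(1 << 3) = 1110111
Bit 3 of A is 1, so AND-ing with the mask clears it to 0.
  0001011
& 1110111
---------
  0000011

Answer: 0000011 (3)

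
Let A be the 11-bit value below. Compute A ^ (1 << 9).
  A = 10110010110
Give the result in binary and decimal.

Mask = 1 << 9 = 01000000000
Bit 9 of A is 0; XOR with the mask flips it to 1.
  10110010110
^ 01000000000
-------------
  11110010110

Answer: 11110010110 (1942)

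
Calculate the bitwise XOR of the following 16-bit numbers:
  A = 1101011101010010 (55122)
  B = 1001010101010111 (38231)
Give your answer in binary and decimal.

Apply ^ to each column (1 where bits differ):
  1101011101010010
^ 1001010101010111
------------------
  0100001000000101

Answer: 0100001000000101 (16901)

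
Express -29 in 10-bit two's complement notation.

1. Binary of +29:  0000011101
2. Invert bits:     1111100010
3. Add 1:           1111100011

Answer: 1111100011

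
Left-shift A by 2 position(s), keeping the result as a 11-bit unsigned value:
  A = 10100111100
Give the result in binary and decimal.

Shift left by 2: drop the top 2 bit(s), append 2 zero(s) on the right.
  10100111100  ->  discard [10], keep [100111100], append 00
= 10011110000

Answer: 10011110000 (1264)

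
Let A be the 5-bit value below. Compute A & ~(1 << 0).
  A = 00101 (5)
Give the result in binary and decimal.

Mask = ~(1 << 0) = 11110
Bit 0 of A is 1, so AND-ing with the mask clears it to 0.
  00101
& 11110
-------
  00100

Answer: 00100 (4)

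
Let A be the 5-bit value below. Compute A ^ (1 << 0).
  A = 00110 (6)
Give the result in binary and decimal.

Mask = 1 << 0 = 00001
Bit 0 of A is 0; XOR with the mask flips it to 1.
  00110
^ 00001
-------
  00111

Answer: 00111 (7)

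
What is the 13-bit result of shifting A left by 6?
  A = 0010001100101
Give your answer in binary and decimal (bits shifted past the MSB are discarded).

Shift left by 6: drop the top 6 bit(s), append 6 zero(s) on the right.
  0010001100101  ->  discard [001000], keep [1100101], append 000000
= 1100101000000

Answer: 1100101000000 (6464)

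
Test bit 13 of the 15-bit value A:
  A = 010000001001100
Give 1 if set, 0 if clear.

Bit 13 is the 14th from the right.
  010000001001100
   ^
That bit is 1.

Answer: 1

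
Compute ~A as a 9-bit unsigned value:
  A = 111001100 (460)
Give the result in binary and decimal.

Flip each bit (0->1, 1->0):
  111001100
  000110011

Answer: 000110011 (51)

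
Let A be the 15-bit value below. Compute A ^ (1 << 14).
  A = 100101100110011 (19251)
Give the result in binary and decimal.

Mask = 1 << 14 = 100000000000000
Bit 14 of A is 1; XOR with the mask flips it to 0.
  100101100110011
^ 100000000000000
-----------------
  000101100110011

Answer: 000101100110011 (2867)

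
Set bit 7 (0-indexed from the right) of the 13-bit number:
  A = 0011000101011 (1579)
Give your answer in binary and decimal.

Mask = 1 << 7 = 0000010000000
Bit 7 of A is 0, so OR-ing with the mask flips it to 1.
  0011000101011
| 0000010000000
---------------
  0011010101011

Answer: 0011010101011 (1707)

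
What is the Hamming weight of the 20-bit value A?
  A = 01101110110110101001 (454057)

01101110110110101001
1-bits at positions (from bit 0 = LSB): 0, 3, 5, 7, 8, 10, 11, 13, 14, 15, 17, 18
Count = 12

Answer: 12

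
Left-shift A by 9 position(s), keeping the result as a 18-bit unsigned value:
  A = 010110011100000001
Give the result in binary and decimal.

Shift left by 9: drop the top 9 bit(s), append 9 zero(s) on the right.
  010110011100000001  ->  discard [010110011], keep [100000001], append 000000000
= 100000001000000000

Answer: 100000001000000000 (131584)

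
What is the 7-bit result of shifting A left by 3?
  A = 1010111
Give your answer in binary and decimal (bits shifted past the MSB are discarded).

Shift left by 3: drop the top 3 bit(s), append 3 zero(s) on the right.
  1010111  ->  discard [101], keep [0111], append 000
= 0111000

Answer: 0111000 (56)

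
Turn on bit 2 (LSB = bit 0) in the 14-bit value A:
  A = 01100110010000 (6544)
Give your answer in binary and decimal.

Mask = 1 << 2 = 00000000000100
Bit 2 of A is 0, so OR-ing with the mask flips it to 1.
  01100110010000
| 00000000000100
----------------
  01100110010100

Answer: 01100110010100 (6548)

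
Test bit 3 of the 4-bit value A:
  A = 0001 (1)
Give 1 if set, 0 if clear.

Bit 3 is the 4th from the right.
  0001
  ^
That bit is 0.

Answer: 0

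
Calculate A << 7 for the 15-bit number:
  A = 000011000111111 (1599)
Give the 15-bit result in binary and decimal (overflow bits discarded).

Shift left by 7: drop the top 7 bit(s), append 7 zero(s) on the right.
  000011000111111  ->  discard [0000110], keep [00111111], append 0000000
= 001111110000000

Answer: 001111110000000 (8064)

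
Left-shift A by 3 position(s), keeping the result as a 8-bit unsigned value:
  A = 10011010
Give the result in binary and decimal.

Shift left by 3: drop the top 3 bit(s), append 3 zero(s) on the right.
  10011010  ->  discard [100], keep [11010], append 000
= 11010000

Answer: 11010000 (208)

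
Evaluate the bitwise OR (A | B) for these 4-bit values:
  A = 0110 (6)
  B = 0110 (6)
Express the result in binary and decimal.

Apply | to each column (1 where either bit is 1):
  0110
| 0110
------
  0110

Answer: 0110 (6)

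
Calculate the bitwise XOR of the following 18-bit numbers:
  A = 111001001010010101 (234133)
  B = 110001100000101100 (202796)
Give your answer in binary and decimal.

Apply ^ to each column (1 where bits differ):
  111001001010010101
^ 110001100000101100
--------------------
  001000101010111001

Answer: 001000101010111001 (35513)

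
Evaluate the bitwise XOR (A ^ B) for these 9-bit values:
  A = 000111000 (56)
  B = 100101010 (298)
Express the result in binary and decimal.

Apply ^ to each column (1 where bits differ):
  000111000
^ 100101010
-----------
  100010010

Answer: 100010010 (274)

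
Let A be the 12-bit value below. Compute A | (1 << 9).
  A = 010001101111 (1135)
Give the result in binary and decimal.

Mask = 1 << 9 = 001000000000
Bit 9 of A is 0, so OR-ing with the mask flips it to 1.
  010001101111
| 001000000000
--------------
  011001101111

Answer: 011001101111 (1647)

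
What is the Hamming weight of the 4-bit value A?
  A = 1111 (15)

1111
1-bits at positions (from bit 0 = LSB): 0, 1, 2, 3
Count = 4

Answer: 4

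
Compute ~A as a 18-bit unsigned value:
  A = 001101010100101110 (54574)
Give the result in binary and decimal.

Flip each bit (0->1, 1->0):
  001101010100101110
  110010101011010001

Answer: 110010101011010001 (207569)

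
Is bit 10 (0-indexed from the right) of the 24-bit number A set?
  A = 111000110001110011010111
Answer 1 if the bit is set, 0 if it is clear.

Bit 10 is the 11th from the right.
  111000110001110011010111
               ^
That bit is 1.

Answer: 1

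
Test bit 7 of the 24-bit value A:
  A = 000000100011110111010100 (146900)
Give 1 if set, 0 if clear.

Bit 7 is the 8th from the right.
  000000100011110111010100
                  ^
That bit is 1.

Answer: 1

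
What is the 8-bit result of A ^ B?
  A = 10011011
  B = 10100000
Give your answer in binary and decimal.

Apply ^ to each column (1 where bits differ):
  10011011
^ 10100000
----------
  00111011

Answer: 00111011 (59)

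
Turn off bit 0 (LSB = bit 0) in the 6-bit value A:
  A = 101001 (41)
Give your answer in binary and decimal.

Mask = ~(1 << 0) = 111110
Bit 0 of A is 1, so AND-ing with the mask clears it to 0.
  101001
& 111110
--------
  101000

Answer: 101000 (40)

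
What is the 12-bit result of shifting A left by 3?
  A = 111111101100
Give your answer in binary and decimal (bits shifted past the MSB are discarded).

Shift left by 3: drop the top 3 bit(s), append 3 zero(s) on the right.
  111111101100  ->  discard [111], keep [111101100], append 000
= 111101100000

Answer: 111101100000 (3936)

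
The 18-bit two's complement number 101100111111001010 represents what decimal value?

MSB is 1, so the value is negative. Find the magnitude:
1. Invert bits:  010011000000110101
2. Add 1:        010011000000110110  = 77878
3. Apply sign:   -77878

Answer: -77878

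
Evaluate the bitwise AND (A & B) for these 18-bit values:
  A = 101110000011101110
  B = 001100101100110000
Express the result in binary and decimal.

Apply & to each column (1 only where both bits are 1):
  101110000011101110
& 001100101100110000
--------------------
  001100000000100000

Answer: 001100000000100000 (49184)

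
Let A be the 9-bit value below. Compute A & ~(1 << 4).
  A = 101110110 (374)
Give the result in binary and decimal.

Mask = ~(1 << 4) = 111101111
Bit 4 of A is 1, so AND-ing with the mask clears it to 0.
  101110110
& 111101111
-----------
  101100110

Answer: 101100110 (358)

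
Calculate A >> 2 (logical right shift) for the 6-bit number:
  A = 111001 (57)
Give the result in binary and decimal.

Logical shift right by 2: drop the bottom 2 bit(s), prepend 2 zero(s) on the left.
  111001  ->  keep [1110], discard [01], prepend 00
= 001110

Answer: 001110 (14)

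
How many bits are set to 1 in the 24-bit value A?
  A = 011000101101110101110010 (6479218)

011000101101110101110010
1-bits at positions (from bit 0 = LSB): 1, 4, 5, 6, 8, 10, 11, 12, 14, 15, 17, 21, 22
Count = 13

Answer: 13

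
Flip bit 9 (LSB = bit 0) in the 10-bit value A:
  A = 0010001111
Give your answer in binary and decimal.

Mask = 1 << 9 = 1000000000
Bit 9 of A is 0; XOR with the mask flips it to 1.
  0010001111
^ 1000000000
------------
  1010001111

Answer: 1010001111 (655)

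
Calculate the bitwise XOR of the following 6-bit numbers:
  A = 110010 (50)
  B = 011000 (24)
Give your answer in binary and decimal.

Apply ^ to each column (1 where bits differ):
  110010
^ 011000
--------
  101010

Answer: 101010 (42)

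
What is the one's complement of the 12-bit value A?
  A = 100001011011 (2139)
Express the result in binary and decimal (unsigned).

Flip each bit (0->1, 1->0):
  100001011011
  011110100100

Answer: 011110100100 (1956)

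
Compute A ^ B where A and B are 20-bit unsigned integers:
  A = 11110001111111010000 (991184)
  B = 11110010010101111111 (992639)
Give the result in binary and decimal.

Apply ^ to each column (1 where bits differ):
  11110001111111010000
^ 11110010010101111111
----------------------
  00000011101010101111

Answer: 00000011101010101111 (15023)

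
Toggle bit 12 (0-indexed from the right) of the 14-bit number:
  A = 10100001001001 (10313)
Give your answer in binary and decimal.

Mask = 1 << 12 = 01000000000000
Bit 12 of A is 0; XOR with the mask flips it to 1.
  10100001001001
^ 01000000000000
----------------
  11100001001001

Answer: 11100001001001 (14409)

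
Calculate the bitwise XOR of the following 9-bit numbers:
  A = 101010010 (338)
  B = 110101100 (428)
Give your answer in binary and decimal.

Apply ^ to each column (1 where bits differ):
  101010010
^ 110101100
-----------
  011111110

Answer: 011111110 (254)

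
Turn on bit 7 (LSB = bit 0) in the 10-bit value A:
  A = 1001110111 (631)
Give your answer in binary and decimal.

Mask = 1 << 7 = 0010000000
Bit 7 of A is 0, so OR-ing with the mask flips it to 1.
  1001110111
| 0010000000
------------
  1011110111

Answer: 1011110111 (759)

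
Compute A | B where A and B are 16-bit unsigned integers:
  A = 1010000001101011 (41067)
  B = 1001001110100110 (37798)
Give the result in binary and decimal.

Apply | to each column (1 where either bit is 1):
  1010000001101011
| 1001001110100110
------------------
  1011001111101111

Answer: 1011001111101111 (46063)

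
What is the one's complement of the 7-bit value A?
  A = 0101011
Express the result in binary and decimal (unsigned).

Flip each bit (0->1, 1->0):
  0101011
  1010100

Answer: 1010100 (84)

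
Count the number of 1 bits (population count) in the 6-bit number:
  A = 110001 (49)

110001
1-bits at positions (from bit 0 = LSB): 0, 4, 5
Count = 3

Answer: 3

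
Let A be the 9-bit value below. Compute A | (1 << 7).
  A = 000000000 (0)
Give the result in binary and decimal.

Mask = 1 << 7 = 010000000
Bit 7 of A is 0, so OR-ing with the mask flips it to 1.
  000000000
| 010000000
-----------
  010000000

Answer: 010000000 (128)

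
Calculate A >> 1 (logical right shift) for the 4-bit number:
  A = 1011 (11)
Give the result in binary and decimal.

Logical shift right by 1: drop the bottom 1 bit(s), prepend 1 zero(s) on the left.
  1011  ->  keep [101], discard [1], prepend 0
= 0101

Answer: 0101 (5)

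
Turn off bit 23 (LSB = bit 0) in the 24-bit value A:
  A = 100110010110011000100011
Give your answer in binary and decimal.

Mask = ~(1 << 23) = 011111111111111111111111
Bit 23 of A is 1, so AND-ing with the mask clears it to 0.
  100110010110011000100011
& 011111111111111111111111
--------------------------
  000110010110011000100011

Answer: 000110010110011000100011 (1664547)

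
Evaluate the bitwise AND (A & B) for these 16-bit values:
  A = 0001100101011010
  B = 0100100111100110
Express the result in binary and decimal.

Apply & to each column (1 only where both bits are 1):
  0001100101011010
& 0100100111100110
------------------
  0000100101000010

Answer: 0000100101000010 (2370)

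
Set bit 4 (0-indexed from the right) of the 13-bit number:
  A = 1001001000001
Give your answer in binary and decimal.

Mask = 1 << 4 = 0000000010000
Bit 4 of A is 0, so OR-ing with the mask flips it to 1.
  1001001000001
| 0000000010000
---------------
  1001001010001

Answer: 1001001010001 (4689)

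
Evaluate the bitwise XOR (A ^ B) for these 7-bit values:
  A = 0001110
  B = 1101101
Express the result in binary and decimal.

Apply ^ to each column (1 where bits differ):
  0001110
^ 1101101
---------
  1100011

Answer: 1100011 (99)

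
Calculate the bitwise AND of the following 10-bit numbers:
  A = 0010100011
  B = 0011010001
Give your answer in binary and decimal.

Apply & to each column (1 only where both bits are 1):
  0010100011
& 0011010001
------------
  0010000001

Answer: 0010000001 (129)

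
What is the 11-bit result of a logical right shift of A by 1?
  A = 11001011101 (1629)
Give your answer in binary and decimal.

Logical shift right by 1: drop the bottom 1 bit(s), prepend 1 zero(s) on the left.
  11001011101  ->  keep [1100101110], discard [1], prepend 0
= 01100101110

Answer: 01100101110 (814)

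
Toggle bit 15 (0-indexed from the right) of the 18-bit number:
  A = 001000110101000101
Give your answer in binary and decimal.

Mask = 1 << 15 = 001000000000000000
Bit 15 of A is 1; XOR with the mask flips it to 0.
  001000110101000101
^ 001000000000000000
--------------------
  000000110101000101

Answer: 000000110101000101 (3397)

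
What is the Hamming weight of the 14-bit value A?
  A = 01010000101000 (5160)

01010000101000
1-bits at positions (from bit 0 = LSB): 3, 5, 10, 12
Count = 4

Answer: 4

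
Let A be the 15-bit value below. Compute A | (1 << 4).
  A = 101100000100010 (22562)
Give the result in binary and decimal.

Mask = 1 << 4 = 000000000010000
Bit 4 of A is 0, so OR-ing with the mask flips it to 1.
  101100000100010
| 000000000010000
-----------------
  101100000110010

Answer: 101100000110010 (22578)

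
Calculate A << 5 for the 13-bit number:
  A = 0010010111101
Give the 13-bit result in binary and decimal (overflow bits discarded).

Shift left by 5: drop the top 5 bit(s), append 5 zero(s) on the right.
  0010010111101  ->  discard [00100], keep [10111101], append 00000
= 1011110100000

Answer: 1011110100000 (6048)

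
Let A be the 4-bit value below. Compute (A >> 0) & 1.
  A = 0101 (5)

Bit 0 is the 1st from the right.
  0101
     ^
That bit is 1.

Answer: 1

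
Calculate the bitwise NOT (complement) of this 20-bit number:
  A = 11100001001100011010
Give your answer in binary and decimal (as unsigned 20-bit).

Flip each bit (0->1, 1->0):
  11100001001100011010
  00011110110011100101

Answer: 00011110110011100101 (126181)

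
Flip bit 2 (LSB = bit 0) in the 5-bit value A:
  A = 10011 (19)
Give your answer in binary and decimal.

Mask = 1 << 2 = 00100
Bit 2 of A is 0; XOR with the mask flips it to 1.
  10011
^ 00100
-------
  10111

Answer: 10111 (23)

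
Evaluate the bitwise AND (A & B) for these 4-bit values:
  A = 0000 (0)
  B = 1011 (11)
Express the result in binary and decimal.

Apply & to each column (1 only where both bits are 1):
  0000
& 1011
------
  0000

Answer: 0000 (0)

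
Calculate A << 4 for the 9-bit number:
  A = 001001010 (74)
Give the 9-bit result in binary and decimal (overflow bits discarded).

Shift left by 4: drop the top 4 bit(s), append 4 zero(s) on the right.
  001001010  ->  discard [0010], keep [01010], append 0000
= 010100000

Answer: 010100000 (160)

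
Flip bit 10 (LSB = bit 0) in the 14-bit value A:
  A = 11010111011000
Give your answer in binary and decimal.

Mask = 1 << 10 = 00010000000000
Bit 10 of A is 1; XOR with the mask flips it to 0.
  11010111011000
^ 00010000000000
----------------
  11000111011000

Answer: 11000111011000 (12760)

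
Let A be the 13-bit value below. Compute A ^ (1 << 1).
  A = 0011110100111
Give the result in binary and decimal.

Mask = 1 << 1 = 0000000000010
Bit 1 of A is 1; XOR with the mask flips it to 0.
  0011110100111
^ 0000000000010
---------------
  0011110100101

Answer: 0011110100101 (1957)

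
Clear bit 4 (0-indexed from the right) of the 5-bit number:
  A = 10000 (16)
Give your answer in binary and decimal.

Mask = ~(1 << 4) = 01111
Bit 4 of A is 1, so AND-ing with the mask clears it to 0.
  10000
& 01111
-------
  00000

Answer: 00000 (0)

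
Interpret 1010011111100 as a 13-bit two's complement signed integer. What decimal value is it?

MSB is 1, so the value is negative. Find the magnitude:
1. Invert bits:  0101100000011
2. Add 1:        0101100000100  = 2820
3. Apply sign:   -2820

Answer: -2820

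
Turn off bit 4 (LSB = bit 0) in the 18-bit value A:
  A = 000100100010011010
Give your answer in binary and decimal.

Mask = ~(1 << 4) = 111111111111101111
Bit 4 of A is 1, so AND-ing with the mask clears it to 0.
  000100100010011010
& 111111111111101111
--------------------
  000100100010001010

Answer: 000100100010001010 (18570)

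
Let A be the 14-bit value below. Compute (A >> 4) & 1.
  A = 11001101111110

Bit 4 is the 5th from the right.
  11001101111110
           ^
That bit is 1.

Answer: 1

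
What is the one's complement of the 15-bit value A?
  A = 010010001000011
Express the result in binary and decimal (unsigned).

Flip each bit (0->1, 1->0):
  010010001000011
  101101110111100

Answer: 101101110111100 (23484)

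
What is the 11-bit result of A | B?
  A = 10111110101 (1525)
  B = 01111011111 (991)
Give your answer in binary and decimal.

Apply | to each column (1 where either bit is 1):
  10111110101
| 01111011111
-------------
  11111111111

Answer: 11111111111 (2047)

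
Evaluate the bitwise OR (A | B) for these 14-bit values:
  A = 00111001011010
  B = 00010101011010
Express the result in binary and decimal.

Apply | to each column (1 where either bit is 1):
  00111001011010
| 00010101011010
----------------
  00111101011010

Answer: 00111101011010 (3930)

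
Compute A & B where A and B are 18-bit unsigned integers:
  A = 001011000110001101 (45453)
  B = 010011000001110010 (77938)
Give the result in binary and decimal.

Apply & to each column (1 only where both bits are 1):
  001011000110001101
& 010011000001110010
--------------------
  000011000000000000

Answer: 000011000000000000 (12288)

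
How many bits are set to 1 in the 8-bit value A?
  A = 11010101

11010101
1-bits at positions (from bit 0 = LSB): 0, 2, 4, 6, 7
Count = 5

Answer: 5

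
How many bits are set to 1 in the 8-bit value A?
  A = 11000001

11000001
1-bits at positions (from bit 0 = LSB): 0, 6, 7
Count = 3

Answer: 3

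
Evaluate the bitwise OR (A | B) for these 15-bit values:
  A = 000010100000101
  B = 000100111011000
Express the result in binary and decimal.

Apply | to each column (1 where either bit is 1):
  000010100000101
| 000100111011000
-----------------
  000110111011101

Answer: 000110111011101 (3549)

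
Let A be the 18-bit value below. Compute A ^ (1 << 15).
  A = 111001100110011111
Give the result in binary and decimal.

Mask = 1 << 15 = 001000000000000000
Bit 15 of A is 1; XOR with the mask flips it to 0.
  111001100110011111
^ 001000000000000000
--------------------
  110001100110011111

Answer: 110001100110011111 (203167)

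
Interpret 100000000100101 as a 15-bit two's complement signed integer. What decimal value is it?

MSB is 1, so the value is negative. Find the magnitude:
1. Invert bits:  011111111011010
2. Add 1:        011111111011011  = 16347
3. Apply sign:   -16347

Answer: -16347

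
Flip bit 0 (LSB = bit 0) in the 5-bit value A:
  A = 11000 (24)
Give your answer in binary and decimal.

Mask = 1 << 0 = 00001
Bit 0 of A is 0; XOR with the mask flips it to 1.
  11000
^ 00001
-------
  11001

Answer: 11001 (25)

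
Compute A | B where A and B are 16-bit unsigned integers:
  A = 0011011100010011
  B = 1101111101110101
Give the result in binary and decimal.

Apply | to each column (1 where either bit is 1):
  0011011100010011
| 1101111101110101
------------------
  1111111101110111

Answer: 1111111101110111 (65399)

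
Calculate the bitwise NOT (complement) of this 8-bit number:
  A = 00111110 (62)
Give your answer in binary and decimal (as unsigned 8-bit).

Flip each bit (0->1, 1->0):
  00111110
  11000001

Answer: 11000001 (193)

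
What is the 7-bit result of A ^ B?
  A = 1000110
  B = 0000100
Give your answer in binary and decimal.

Apply ^ to each column (1 where bits differ):
  1000110
^ 0000100
---------
  1000010

Answer: 1000010 (66)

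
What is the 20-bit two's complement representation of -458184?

1. Binary of +458184:  01101111110111001000
2. Invert bits:     10010000001000110111
3. Add 1:           10010000001000111000

Answer: 10010000001000111000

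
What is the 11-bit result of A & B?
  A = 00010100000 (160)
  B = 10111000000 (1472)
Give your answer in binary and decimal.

Apply & to each column (1 only where both bits are 1):
  00010100000
& 10111000000
-------------
  00010000000

Answer: 00010000000 (128)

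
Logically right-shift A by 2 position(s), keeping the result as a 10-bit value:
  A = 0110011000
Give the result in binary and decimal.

Logical shift right by 2: drop the bottom 2 bit(s), prepend 2 zero(s) on the left.
  0110011000  ->  keep [01100110], discard [00], prepend 00
= 0001100110

Answer: 0001100110 (102)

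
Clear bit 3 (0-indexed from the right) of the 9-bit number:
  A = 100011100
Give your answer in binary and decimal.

Mask = ~(1 << 3) = 111110111
Bit 3 of A is 1, so AND-ing with the mask clears it to 0.
  100011100
& 111110111
-----------
  100010100

Answer: 100010100 (276)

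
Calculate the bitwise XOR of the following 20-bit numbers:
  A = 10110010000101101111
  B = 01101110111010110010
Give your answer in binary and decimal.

Apply ^ to each column (1 where bits differ):
  10110010000101101111
^ 01101110111010110010
----------------------
  11011100111111011101

Answer: 11011100111111011101 (905181)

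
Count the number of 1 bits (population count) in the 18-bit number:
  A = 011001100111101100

011001100111101100
1-bits at positions (from bit 0 = LSB): 2, 3, 5, 6, 7, 8, 11, 12, 15, 16
Count = 10

Answer: 10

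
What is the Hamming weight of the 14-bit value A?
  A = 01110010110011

01110010110011
1-bits at positions (from bit 0 = LSB): 0, 1, 4, 5, 7, 10, 11, 12
Count = 8

Answer: 8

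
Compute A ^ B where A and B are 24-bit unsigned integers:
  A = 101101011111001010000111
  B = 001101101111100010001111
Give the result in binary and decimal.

Apply ^ to each column (1 where bits differ):
  101101011111001010000111
^ 001101101111100010001111
--------------------------
  100000110000101000001000

Answer: 100000110000101000001000 (8587784)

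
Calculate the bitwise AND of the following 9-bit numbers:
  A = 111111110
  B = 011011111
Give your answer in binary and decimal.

Apply & to each column (1 only where both bits are 1):
  111111110
& 011011111
-----------
  011011110

Answer: 011011110 (222)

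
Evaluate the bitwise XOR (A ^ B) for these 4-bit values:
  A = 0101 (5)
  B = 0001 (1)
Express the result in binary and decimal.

Apply ^ to each column (1 where bits differ):
  0101
^ 0001
------
  0100

Answer: 0100 (4)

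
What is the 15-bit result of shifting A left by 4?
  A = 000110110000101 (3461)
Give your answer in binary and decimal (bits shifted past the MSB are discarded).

Shift left by 4: drop the top 4 bit(s), append 4 zero(s) on the right.
  000110110000101  ->  discard [0001], keep [10110000101], append 0000
= 101100001010000

Answer: 101100001010000 (22608)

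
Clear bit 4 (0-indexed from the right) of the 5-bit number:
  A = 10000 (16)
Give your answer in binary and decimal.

Mask = ~(1 << 4) = 01111
Bit 4 of A is 1, so AND-ing with the mask clears it to 0.
  10000
& 01111
-------
  00000

Answer: 00000 (0)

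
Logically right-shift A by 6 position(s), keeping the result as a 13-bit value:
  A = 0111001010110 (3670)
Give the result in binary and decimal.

Logical shift right by 6: drop the bottom 6 bit(s), prepend 6 zero(s) on the left.
  0111001010110  ->  keep [0111001], discard [010110], prepend 000000
= 0000000111001

Answer: 0000000111001 (57)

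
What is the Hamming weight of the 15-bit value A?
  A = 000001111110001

000001111110001
1-bits at positions (from bit 0 = LSB): 0, 4, 5, 6, 7, 8, 9
Count = 7

Answer: 7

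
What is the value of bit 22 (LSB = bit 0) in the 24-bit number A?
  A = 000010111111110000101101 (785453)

Bit 22 is the 23rd from the right.
  000010111111110000101101
   ^
That bit is 0.

Answer: 0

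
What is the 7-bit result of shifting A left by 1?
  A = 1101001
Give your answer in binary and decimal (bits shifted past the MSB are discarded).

Shift left by 1: drop the top 1 bit(s), append 1 zero(s) on the right.
  1101001  ->  discard [1], keep [101001], append 0
= 1010010

Answer: 1010010 (82)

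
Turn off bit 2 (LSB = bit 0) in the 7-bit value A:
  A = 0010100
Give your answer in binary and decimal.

Mask = ~(1 << 2) = 1111011
Bit 2 of A is 1, so AND-ing with the mask clears it to 0.
  0010100
& 1111011
---------
  0010000

Answer: 0010000 (16)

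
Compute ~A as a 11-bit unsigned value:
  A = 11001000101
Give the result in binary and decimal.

Flip each bit (0->1, 1->0):
  11001000101
  00110111010

Answer: 00110111010 (442)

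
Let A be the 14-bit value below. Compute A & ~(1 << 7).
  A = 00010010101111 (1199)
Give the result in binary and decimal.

Mask = ~(1 << 7) = 11111101111111
Bit 7 of A is 1, so AND-ing with the mask clears it to 0.
  00010010101111
& 11111101111111
----------------
  00010000101111

Answer: 00010000101111 (1071)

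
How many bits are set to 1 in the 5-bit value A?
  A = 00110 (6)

00110
1-bits at positions (from bit 0 = LSB): 1, 2
Count = 2

Answer: 2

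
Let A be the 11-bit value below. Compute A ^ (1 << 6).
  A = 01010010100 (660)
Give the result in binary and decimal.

Mask = 1 << 6 = 00001000000
Bit 6 of A is 0; XOR with the mask flips it to 1.
  01010010100
^ 00001000000
-------------
  01011010100

Answer: 01011010100 (724)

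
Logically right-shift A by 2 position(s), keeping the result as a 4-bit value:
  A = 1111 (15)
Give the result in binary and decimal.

Logical shift right by 2: drop the bottom 2 bit(s), prepend 2 zero(s) on the left.
  1111  ->  keep [11], discard [11], prepend 00
= 0011

Answer: 0011 (3)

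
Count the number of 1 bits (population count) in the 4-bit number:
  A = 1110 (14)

1110
1-bits at positions (from bit 0 = LSB): 1, 2, 3
Count = 3

Answer: 3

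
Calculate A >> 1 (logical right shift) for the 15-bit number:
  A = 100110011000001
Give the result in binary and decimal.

Logical shift right by 1: drop the bottom 1 bit(s), prepend 1 zero(s) on the left.
  100110011000001  ->  keep [10011001100000], discard [1], prepend 0
= 010011001100000

Answer: 010011001100000 (9824)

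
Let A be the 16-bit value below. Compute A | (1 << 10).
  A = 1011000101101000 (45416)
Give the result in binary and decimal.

Mask = 1 << 10 = 0000010000000000
Bit 10 of A is 0, so OR-ing with the mask flips it to 1.
  1011000101101000
| 0000010000000000
------------------
  1011010101101000

Answer: 1011010101101000 (46440)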